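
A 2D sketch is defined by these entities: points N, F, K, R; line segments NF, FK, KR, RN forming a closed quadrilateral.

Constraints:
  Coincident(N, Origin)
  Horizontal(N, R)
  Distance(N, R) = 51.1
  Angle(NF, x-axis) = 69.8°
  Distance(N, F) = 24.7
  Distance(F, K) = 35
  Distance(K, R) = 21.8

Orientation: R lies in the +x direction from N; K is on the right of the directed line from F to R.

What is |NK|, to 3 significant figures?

30.2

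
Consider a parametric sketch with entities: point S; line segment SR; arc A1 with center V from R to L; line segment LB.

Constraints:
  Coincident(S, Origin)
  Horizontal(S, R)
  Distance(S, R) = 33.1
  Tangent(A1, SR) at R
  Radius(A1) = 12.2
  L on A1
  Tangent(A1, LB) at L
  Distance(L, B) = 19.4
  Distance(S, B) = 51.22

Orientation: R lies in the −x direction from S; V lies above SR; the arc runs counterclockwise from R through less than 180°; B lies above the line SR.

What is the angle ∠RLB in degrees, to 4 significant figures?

113.1°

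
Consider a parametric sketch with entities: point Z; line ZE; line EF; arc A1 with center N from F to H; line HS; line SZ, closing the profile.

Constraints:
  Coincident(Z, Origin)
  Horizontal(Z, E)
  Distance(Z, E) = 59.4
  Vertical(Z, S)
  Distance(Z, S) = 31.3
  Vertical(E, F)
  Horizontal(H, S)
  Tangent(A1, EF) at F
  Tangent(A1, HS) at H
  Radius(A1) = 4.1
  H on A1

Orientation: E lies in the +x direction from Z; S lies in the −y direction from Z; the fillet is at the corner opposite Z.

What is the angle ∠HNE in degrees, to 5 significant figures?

171.43°

Z is at the origin; ZE is horizontal with |ZE| = 59.4 and E on the +x side, so E = (59.400, 0.0000). ZS is vertical with |ZS| = 31.3 and S on the −y side, so S = (0.0000, -31.300). The virtual corner opposite Z is at (59.400, -31.300). Since A1 is tangent to EF there, NF ⟂ EF and A1 meets HS tangentially, so NH is at right angles to HS, with radius 4.1, so the center N sits 4.1 in from both sides at N = (55.300, -27.200). That places the tangent points at F = (59.400, -27.200) on EF and H = (55.300, -31.300) on HS. Then cos ∠HNE = NH·NE / (|NH||NE|), giving 171.43°.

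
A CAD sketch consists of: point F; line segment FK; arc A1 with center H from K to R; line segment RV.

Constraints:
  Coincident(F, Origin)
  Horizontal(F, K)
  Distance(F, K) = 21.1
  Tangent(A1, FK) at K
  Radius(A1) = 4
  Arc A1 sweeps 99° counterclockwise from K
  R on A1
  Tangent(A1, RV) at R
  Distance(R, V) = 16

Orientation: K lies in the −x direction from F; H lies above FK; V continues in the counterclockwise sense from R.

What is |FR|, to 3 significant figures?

17.8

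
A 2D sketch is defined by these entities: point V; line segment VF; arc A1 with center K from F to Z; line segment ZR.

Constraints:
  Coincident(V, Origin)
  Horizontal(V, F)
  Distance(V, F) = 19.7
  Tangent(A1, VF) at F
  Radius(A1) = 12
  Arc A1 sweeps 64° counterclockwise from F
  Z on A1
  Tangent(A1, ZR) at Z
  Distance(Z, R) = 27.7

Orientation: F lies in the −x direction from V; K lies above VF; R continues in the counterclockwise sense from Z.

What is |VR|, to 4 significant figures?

31.80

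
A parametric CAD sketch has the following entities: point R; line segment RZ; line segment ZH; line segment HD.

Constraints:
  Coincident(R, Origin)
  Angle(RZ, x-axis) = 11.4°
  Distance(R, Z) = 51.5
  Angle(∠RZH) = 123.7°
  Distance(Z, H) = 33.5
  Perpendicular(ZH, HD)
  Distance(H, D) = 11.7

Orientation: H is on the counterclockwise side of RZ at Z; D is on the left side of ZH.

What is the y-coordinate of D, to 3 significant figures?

45.6

R is at the origin; RZ runs at 11.4° with length 51.5, so Z = 51.5·(cos 11.4°, sin 11.4°) = (50.5, 10.2). ∠RZH = 123.7°, so ZH runs at 11.4° + (180° − 123.7°) = 67.7° from the x-axis; with |ZH| = 33.5, H = Z + 33.5·(cos 67.7°, sin 67.7°) = (63.2, 41.2). ZH is perpendicular to HD; with |HD| = 11.7 on the left of ZH, D = H + 11.7·(-0.925, 0.379) = (52.4, 45.6). So D.y = 45.6.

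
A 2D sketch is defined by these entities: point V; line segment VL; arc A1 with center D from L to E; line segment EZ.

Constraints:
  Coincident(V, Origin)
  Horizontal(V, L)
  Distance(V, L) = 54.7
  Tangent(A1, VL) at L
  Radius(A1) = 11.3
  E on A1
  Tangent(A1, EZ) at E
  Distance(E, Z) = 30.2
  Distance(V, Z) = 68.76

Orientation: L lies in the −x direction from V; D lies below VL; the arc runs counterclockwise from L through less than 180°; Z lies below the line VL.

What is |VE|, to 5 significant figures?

66.968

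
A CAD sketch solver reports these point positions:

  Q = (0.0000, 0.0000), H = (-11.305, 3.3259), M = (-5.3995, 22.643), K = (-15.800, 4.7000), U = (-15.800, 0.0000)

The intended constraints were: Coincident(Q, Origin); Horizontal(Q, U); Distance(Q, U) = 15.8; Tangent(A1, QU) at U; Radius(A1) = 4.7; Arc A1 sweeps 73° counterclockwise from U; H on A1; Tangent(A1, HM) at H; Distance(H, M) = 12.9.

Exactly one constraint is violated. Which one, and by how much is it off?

Distance(H, M) = 12.9 — off by 7.30.

Q = (0.00, 0.00) ✓; Q.y = 0.00, U.y = 0.00 ✓; |QU| = 15.80 ✓; ∠(KU, UQ) = 90.00° ✓; |KU| = 4.700 ✓; bearing(K→H) − bearing(K→U) = 73.00° ✓; |KH| = 4.700 ✓; ∠(KH, HM) = 90.00° ✓; |HM| = 20.20 ✗.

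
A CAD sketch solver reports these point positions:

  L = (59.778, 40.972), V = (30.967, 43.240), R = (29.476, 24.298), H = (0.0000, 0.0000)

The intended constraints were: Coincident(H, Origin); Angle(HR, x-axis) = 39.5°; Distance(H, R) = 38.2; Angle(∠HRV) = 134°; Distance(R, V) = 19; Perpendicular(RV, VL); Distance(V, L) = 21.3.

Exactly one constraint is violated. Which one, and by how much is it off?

Distance(V, L) = 21.3 — off by 7.60.

H = (0.00, 0.00) ✓; HR at 39.50° ✓; |HR| = 38.20 ✓; ∠HRV = 134.0° ✓; |RV| = 19.00 ✓; ∠(RV, VL) = 90.00° ✓; |VL| = 28.90 ✗.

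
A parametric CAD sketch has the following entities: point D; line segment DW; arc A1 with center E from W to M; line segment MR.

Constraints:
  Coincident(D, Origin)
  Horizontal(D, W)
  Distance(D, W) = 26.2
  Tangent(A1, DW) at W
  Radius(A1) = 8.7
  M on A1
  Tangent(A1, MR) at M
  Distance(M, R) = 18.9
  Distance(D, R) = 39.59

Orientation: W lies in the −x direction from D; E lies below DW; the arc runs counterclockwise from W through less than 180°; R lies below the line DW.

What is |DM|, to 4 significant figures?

36.27

Checks: |EW| = 8.700 ✓; |EM| = 8.700 ✓; ∠(EM, MR) = 90.00° ✓; |MR| = 18.90 ✓; |DR| = 39.59 ✓.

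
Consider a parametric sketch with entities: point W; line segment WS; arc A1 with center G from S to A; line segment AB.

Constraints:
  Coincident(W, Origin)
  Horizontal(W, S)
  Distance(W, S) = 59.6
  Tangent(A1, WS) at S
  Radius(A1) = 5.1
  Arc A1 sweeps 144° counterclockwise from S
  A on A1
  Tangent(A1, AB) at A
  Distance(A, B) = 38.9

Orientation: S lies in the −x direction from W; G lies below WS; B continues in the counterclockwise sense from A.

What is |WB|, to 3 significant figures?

44.7

On A1, S sits at bearing 90° from G; a 144° counterclockwise sweep puts A at bearing 234°, so A = G + 5.1·(cos 234°, sin 234°) = (-62.6, -9.23). Tangency of A1 to AB means the radius GA is perpendicular to AB, so AB runs along (−sin 234°, cos 234°); with |AB| = 38.9, B = (-31.1, -32.1). Then |WB| = |B − W| = 44.7.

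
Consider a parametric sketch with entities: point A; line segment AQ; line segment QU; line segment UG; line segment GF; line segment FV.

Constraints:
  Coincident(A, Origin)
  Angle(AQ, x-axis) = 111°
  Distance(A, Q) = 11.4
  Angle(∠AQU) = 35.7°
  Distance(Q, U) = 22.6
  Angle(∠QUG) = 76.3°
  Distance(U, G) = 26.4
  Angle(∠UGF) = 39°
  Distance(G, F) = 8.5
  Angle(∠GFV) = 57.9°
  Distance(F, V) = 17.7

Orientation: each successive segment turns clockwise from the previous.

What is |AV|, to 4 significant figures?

24.94

A is at the origin; AQ runs at 111.0° with length 11.4, so Q = (-4.085, 10.64). ∠AQU = 35.7° gives QU at -33.30° from the x-axis; with |QU| = 22.6, U = (14.80, -1.765). ∠QUG = 76.3° gives UG at -137.0° from the x-axis; with |UG| = 26.4, G = (-4.504, -19.77). ∠UGF = 39.0° gives GF at 82.00° from the x-axis; with |GF| = 8.5, F = (-3.321, -11.35). ∠GFV = 57.9° gives FV at -40.10° from the x-axis; with |FV| = 17.7, V = (10.22, -22.75). Then |AV| = |V − A| = 24.94.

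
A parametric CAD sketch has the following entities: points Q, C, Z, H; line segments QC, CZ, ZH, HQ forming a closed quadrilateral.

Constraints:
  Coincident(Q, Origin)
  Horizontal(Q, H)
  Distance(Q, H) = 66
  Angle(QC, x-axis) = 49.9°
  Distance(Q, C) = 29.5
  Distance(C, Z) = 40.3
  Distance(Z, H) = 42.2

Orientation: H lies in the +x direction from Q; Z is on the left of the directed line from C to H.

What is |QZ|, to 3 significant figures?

68.4

Checks: |CZ| = 40.30 ✓; |ZH| = 42.20 ✓.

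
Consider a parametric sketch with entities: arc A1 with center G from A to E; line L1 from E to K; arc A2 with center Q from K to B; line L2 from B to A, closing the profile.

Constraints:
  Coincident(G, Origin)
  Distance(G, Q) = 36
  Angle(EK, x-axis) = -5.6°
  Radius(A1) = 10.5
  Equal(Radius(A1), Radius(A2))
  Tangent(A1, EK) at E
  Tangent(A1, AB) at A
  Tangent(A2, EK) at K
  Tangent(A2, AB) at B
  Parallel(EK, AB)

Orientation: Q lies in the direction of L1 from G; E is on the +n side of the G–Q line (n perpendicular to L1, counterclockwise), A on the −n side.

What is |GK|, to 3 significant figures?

37.5

Tangency of A1 to both parallel lines with radius 10.5 puts E and A at G ± 10.5·n: E = (1.02, 10.4), A = (-1.02, -10.4). Equal radii place K and B the same way about Q: K = Q + 10.5·n = (36.9, 6.94), B = Q − 10.5·n = (34.8, -14.0). Then |GK| = |K − G| = 37.5.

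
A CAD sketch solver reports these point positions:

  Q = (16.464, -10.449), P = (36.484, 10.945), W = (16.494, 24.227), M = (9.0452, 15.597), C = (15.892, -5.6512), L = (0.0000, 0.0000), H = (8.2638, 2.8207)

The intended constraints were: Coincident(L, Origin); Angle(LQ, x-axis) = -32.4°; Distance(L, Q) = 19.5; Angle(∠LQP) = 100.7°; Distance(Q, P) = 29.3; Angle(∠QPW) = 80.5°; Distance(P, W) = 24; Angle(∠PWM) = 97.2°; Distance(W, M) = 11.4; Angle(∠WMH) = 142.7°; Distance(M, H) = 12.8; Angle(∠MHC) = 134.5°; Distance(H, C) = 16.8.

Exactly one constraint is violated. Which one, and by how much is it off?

Distance(H, C) = 16.8 — off by 5.40.

L = (0.00, 0.00) ✓; LQ at -32.40° ✓; |LQ| = 19.50 ✓; ∠LQP = 100.7° ✓; |QP| = 29.30 ✓; ∠QPW = 80.50° ✓; |PW| = 24.00 ✓; ∠PWM = 97.20° ✓; |WM| = 11.40 ✓; ∠WMH = 142.7° ✓; |MH| = 12.80 ✓; ∠MHC = 134.5° ✓; |HC| = 11.40 ✗.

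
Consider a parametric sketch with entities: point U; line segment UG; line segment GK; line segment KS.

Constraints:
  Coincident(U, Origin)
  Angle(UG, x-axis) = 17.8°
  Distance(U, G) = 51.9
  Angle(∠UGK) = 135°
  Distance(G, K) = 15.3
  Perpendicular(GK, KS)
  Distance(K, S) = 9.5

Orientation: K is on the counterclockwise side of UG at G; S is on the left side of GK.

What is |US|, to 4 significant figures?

58.68

U is at the origin; UG runs at 17.8° with length 51.9, so G = 51.9·(cos 17.8°, sin 17.8°) = (49.42, 15.87). ∠UGK = 135.0°, so GK runs at 17.8° + (180° − 135.0°) = 62.80° from the x-axis; with |GK| = 15.3, K = G + 15.3·(cos 62.80°, sin 62.80°) = (56.41, 29.47). GK is perpendicular to KS; with |KS| = 9.5 on the left of GK, S = K + 9.5·(-0.8894, 0.4571) = (47.96, 33.82). Then |US| = |S − U| = 58.68.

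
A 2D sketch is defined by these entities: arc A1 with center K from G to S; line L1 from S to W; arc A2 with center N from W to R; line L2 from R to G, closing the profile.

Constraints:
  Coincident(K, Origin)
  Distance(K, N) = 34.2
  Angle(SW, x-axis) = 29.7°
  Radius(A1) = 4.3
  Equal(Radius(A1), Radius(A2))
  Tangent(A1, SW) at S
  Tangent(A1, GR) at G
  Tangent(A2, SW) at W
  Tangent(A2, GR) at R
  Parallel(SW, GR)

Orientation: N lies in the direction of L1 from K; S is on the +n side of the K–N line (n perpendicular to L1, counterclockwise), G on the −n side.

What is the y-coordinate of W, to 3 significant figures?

20.7

The slot axis is L1's direction at 29.7°, so u = (cos 29.7°, sin 29.7°) = (0.869, 0.495) and n = (−sin 29.7°, cos 29.7°) = (-0.495, 0.869). K is at the origin and N lies 34.2 along u from K, so N = 34.2·u = (29.7, 16.9). Tangency of A1 to both parallel lines with radius 4.3 puts S and G at K ± 4.3·n: S = (-2.13, 3.74), G = (2.13, -3.74). Equal radii place W and R the same way about N: W = N + 4.3·n = (27.6, 20.7), R = N − 4.3·n = (31.8, 13.2). So W.y = 20.7.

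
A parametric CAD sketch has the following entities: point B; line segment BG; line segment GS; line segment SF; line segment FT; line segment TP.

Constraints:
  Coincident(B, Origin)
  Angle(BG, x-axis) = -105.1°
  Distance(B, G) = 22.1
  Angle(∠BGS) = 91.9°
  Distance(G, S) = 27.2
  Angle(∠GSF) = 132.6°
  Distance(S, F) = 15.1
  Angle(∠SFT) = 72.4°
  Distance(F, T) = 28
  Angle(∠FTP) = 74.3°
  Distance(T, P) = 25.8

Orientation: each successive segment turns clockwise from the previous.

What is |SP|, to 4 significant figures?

19.49

∠SFT = 72.4° gives FT at 11.80° from the x-axis; with |FT| = 28.0, T = (-12.24, 3.755). ∠FTP = 74.3° gives TP at -93.90° from the x-axis; with |TP| = 25.8, P = (-14.00, -21.98). Then |SP| = |P − S| = 19.49.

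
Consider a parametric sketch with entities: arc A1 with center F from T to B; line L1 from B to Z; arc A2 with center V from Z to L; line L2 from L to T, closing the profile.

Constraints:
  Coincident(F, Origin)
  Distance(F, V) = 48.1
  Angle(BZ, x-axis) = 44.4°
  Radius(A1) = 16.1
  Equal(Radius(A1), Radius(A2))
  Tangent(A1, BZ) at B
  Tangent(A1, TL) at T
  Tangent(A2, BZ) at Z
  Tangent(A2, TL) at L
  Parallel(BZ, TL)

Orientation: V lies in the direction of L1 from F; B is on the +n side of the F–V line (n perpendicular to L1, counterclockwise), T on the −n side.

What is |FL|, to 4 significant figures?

50.72

The slot axis is L1's direction at 44.4°, so u = (cos 44.4°, sin 44.4°) = (0.7145, 0.6997) and n = (−sin 44.4°, cos 44.4°) = (-0.6997, 0.7145). F is at the origin and V lies 48.1 along u from F, so V = 48.1·u = (34.37, 33.65). Tangency of A1 to both parallel lines with radius 16.1 puts B and T at F ± 16.1·n: B = (-11.26, 11.50), T = (11.26, -11.50). Equal radii place Z and L the same way about V: Z = V + 16.1·n = (23.10, 45.16), L = V − 16.1·n = (45.63, 22.15). Then |FL| = |L − F| = 50.72.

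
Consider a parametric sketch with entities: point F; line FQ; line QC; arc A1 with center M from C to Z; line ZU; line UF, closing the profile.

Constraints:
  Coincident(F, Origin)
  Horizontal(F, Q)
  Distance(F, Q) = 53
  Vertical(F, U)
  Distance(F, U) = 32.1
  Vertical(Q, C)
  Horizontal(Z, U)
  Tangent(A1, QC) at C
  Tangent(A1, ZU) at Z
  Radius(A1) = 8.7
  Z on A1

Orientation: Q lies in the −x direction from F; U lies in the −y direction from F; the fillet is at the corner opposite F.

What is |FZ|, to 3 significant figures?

54.7

F is at the origin; FQ is horizontal with |FQ| = 53.0 and Q on the −x side, so Q = (-53.0, 0.00). F and U share the same x with |FU| = 32.1 and U on the −y side, so U = (0.00, -32.1). The virtual corner opposite F is at (-53.0, -32.1). Since A1 is tangent to QC there, MC ⟂ QC and tangency of A1 to ZU means the radius MZ is perpendicular to ZU, with radius 8.7, so the center M sits 8.7 in from both sides at M = (-44.3, -23.4). That places the tangent points at C = (-53.0, -23.4) on QC and Z = (-44.3, -32.1) on ZU. Then |FZ| = |Z − F| = 54.7.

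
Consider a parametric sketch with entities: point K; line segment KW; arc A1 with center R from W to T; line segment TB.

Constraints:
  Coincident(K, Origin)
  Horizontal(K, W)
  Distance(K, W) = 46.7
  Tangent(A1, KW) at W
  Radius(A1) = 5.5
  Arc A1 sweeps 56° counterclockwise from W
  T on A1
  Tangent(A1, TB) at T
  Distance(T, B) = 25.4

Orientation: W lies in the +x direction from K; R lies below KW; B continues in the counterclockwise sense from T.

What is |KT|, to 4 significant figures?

42.21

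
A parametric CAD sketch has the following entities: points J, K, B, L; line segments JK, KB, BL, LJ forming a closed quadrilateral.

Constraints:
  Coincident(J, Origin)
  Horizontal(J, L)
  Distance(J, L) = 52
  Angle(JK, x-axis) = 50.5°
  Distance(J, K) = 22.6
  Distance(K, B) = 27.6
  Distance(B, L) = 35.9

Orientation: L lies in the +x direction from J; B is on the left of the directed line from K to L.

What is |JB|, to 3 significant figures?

49.7

Checks: |KB| = 27.60 ✓; |BL| = 35.90 ✓.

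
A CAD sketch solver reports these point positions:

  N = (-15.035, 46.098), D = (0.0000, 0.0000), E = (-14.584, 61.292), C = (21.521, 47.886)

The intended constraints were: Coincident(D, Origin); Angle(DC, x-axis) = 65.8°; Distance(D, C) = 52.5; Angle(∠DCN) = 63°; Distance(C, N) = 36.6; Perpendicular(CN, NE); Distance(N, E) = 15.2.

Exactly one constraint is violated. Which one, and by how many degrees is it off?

Perpendicular(CN, NE) — off by 4.50°.

D = (0.00, 0.00) ✓; DC at 65.80° ✓; |DC| = 52.50 ✓; ∠DCN = 63.00° ✓; |CN| = 36.60 ✓; ∠(CN, NE) = 94.50° ✗; |NE| = 15.20 ✓.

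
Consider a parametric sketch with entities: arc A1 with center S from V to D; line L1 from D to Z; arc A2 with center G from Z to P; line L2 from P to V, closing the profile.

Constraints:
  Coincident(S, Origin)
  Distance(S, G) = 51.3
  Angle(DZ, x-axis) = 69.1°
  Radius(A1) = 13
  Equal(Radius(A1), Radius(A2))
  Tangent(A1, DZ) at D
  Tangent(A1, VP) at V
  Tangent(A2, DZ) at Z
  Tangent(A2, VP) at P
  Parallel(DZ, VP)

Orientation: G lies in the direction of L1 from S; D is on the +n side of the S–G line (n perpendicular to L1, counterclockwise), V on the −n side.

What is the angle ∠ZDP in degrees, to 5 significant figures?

26.877°

Tangency of A1 to both parallel lines with radius 13.0 puts D and V at S ± 13.0·n: D = (-12.145, 4.6376), V = (12.145, -4.6376). Equal radii place Z and P the same way about G: Z = G + 13.0·n = (6.1560, 52.562), P = G − 13.0·n = (30.445, 43.287). Then cos ∠ZDP = DZ·DP / (|DZ||DP|), giving 26.877°.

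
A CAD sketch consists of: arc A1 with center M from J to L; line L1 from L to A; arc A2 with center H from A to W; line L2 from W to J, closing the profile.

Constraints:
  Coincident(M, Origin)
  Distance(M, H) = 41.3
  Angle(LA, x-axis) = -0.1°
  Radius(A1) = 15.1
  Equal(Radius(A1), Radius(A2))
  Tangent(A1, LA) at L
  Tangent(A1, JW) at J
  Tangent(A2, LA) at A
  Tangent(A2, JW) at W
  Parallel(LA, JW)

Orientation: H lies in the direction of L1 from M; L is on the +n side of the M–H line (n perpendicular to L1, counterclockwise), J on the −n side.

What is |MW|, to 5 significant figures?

43.974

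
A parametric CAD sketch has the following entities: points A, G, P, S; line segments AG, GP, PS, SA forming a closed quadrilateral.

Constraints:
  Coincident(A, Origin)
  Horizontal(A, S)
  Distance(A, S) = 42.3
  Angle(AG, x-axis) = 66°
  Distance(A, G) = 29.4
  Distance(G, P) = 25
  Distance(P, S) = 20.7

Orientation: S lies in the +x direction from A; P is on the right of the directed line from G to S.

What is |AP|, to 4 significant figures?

22.33

A is at the origin; A and S share the same y with |AS| = 42.3 and S in +x, so S = (42.3, 0). AG runs at 66.0° with |AG| = 29.4, so G = (11.96, 26.86). P is determined by |GP| = 25.0 and |PS| = 20.7 together: it lies at the intersection of circle(G, 25.0) and circle(S, 20.7). With |GS| = 40.52, the foot of the radical line on GS is 22.69 from G and the perpendicular offset is √(25.0² − 22.69²) = 10.51. Taking the right-of-GS solution: P = (21.98, 3.956).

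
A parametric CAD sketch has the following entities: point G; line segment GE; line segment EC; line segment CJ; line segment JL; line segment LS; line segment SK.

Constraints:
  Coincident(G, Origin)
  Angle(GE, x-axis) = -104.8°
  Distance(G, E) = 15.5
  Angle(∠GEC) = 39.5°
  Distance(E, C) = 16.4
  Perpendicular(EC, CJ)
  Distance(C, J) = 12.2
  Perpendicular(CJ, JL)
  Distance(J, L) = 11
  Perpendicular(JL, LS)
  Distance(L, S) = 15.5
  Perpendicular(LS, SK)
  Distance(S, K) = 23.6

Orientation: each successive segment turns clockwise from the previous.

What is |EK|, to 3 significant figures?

29.2

G is at the origin; GE runs at -104.8° with length 15.5, so E = (-3.96, -15.0). ∠GEC = 39.5° gives EC at 115° from the x-axis; with |EC| = 16.4, C = (-10.8, -0.0862). EC ⟂ CJ, so CJ runs at 24.7°; with |CJ| = 12.2, J = (0.271, 5.01). CJ ⟂ JL, so JL runs at -65.3°; with |JL| = 11.0, L = (4.87, -4.98). The perpendicularity gives LS at right angles to JL, so LS runs at -155°; with |LS| = 15.5, S = (-9.21, -11.5). LS is perpendicular to SK, so SK runs at 115°; with |SK| = 23.6, K = (-19.1, 9.98). Then |EK| = |K − E| = 29.2.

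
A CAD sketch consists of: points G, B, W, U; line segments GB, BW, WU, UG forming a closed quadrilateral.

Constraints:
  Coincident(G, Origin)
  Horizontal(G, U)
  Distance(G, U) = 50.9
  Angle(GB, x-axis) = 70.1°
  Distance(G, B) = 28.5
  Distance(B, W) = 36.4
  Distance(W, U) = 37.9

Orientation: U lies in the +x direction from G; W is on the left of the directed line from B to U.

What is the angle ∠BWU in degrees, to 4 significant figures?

82.80°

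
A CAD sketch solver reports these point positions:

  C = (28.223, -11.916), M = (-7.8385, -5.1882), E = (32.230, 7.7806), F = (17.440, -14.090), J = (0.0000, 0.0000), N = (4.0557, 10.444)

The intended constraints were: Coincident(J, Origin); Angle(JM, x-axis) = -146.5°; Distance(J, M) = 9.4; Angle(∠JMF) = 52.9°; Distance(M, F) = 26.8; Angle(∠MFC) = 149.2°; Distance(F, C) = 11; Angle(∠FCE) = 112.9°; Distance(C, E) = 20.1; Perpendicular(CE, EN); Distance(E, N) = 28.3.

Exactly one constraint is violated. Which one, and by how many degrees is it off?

Perpendicular(CE, EN) — off by 6.10°.

J = (0.00, 0.00) ✓; JM at -146.5° ✓; |JM| = 9.400 ✓; ∠JMF = 52.90° ✓; |MF| = 26.80 ✓; ∠MFC = 149.2° ✓; |FC| = 11.00 ✓; ∠FCE = 112.9° ✓; |CE| = 20.10 ✓; ∠(CE, EN) = 96.10° ✗; |EN| = 28.30 ✓.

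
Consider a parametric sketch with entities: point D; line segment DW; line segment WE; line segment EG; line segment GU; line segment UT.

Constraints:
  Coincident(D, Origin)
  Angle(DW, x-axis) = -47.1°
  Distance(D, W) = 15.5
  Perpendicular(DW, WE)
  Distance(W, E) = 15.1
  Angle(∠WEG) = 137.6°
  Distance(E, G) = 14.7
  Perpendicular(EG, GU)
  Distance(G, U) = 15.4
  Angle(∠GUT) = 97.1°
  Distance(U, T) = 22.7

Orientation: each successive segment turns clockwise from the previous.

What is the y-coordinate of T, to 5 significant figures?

-3.3599

D is at the origin; DW runs at -47.1° with length 15.5, so W = (10.551, -11.354). The perpendicularity gives WE at right angles to DW, so WE runs at -137.10°; with |WE| = 15.1, E = (-0.51022, -21.633). ∠WEG = 137.6° gives EG at -179.50° from the x-axis; with |EG| = 14.7, G = (-15.210, -21.762). The perpendicularity gives GU at right angles to EG, so GU runs at 90.500°; with |GU| = 15.4, U = (-15.344, -6.3622). ∠GUT = 97.1° gives UT at 7.6000° from the x-axis; with |UT| = 22.7, T = (7.1565, -3.3599). So T.y = -3.3599.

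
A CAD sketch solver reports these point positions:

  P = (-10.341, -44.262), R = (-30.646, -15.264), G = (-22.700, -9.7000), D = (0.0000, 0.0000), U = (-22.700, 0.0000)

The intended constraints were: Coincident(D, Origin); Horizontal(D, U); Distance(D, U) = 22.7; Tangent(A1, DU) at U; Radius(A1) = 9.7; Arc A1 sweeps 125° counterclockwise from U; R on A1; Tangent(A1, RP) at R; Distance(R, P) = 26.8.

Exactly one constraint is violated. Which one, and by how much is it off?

Distance(R, P) = 26.8 — off by 8.60.

D = (0.00, 0.00) ✓; D.y = 0.00, U.y = 0.00 ✓; |DU| = 22.70 ✓; ∠(GU, UD) = 90.00° ✓; |GU| = 9.700 ✓; bearing(G→R) − bearing(G→U) = 125.0° ✓; |GR| = 9.700 ✓; ∠(GR, RP) = 90.00° ✓; |RP| = 35.40 ✗.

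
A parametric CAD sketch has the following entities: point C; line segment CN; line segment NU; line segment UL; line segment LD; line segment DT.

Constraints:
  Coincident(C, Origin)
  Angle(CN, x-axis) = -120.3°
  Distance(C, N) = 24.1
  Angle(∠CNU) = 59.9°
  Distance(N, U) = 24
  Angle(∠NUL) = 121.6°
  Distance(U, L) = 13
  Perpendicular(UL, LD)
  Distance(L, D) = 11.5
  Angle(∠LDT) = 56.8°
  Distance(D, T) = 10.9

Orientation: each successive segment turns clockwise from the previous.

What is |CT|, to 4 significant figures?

17.32

UL is perpendicular to LD, so LD runs at -28.80°; with |LD| = 11.5, D = (-7.673, 5.912). ∠LDT = 56.8° gives DT at -152.0° from the x-axis; with |DT| = 10.9, T = (-17.30, 0.7946). Then |CT| = |T − C| = 17.32.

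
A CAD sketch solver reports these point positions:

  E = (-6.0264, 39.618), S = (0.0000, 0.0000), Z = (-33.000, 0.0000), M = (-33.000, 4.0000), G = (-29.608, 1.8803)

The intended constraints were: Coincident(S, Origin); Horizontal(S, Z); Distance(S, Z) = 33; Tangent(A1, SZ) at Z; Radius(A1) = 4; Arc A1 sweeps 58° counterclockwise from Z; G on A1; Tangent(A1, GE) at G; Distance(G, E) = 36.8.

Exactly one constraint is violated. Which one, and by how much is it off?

Distance(G, E) = 36.8 — off by 7.70.

S = (0.00, 0.00) ✓; S.y = 0.00, Z.y = 0.00 ✓; |SZ| = 33.00 ✓; ∠(MZ, ZS) = 90.00° ✓; |MZ| = 4.000 ✓; bearing(M→G) − bearing(M→Z) = 58.00° ✓; |MG| = 4.000 ✓; ∠(MG, GE) = 90.00° ✓; |GE| = 44.50 ✗.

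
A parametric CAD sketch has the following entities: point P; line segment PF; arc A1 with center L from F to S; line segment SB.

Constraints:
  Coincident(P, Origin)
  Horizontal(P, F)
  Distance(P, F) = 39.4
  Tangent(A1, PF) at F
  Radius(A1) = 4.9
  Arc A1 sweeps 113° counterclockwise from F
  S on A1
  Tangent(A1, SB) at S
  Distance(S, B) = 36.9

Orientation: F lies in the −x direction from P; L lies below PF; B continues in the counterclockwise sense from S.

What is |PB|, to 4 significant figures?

50.33

P is at the origin; PF is horizontal with |PF| = 39.4 and F on the −x side, so F = (-39.40, 0.000). Tangency of A1 to PF means the radius LF is perpendicular to PF, so L = F + (0, -4.9) = (-39.40, -4.900). On A1, F sits at bearing 90° from L; a 113° counterclockwise sweep puts S at bearing 203°, so S = L + 4.9·(cos 203°, sin 203°) = (-43.91, -6.815). A1 meets SB tangentially, so LS is at right angles to SB, so SB runs along (−sin 203°, cos 203°); with |SB| = 36.9, B = (-29.49, -40.78). Then |PB| = |B − P| = 50.33.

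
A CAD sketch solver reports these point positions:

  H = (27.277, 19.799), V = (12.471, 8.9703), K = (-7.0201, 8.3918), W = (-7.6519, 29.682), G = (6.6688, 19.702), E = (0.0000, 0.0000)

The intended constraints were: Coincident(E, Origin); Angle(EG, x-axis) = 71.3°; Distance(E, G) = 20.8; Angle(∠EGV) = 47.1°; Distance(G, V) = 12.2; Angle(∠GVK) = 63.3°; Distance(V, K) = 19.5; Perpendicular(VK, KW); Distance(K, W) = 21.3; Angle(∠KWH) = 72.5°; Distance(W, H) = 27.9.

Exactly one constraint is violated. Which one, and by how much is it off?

Distance(W, H) = 27.9 — off by 8.40.

E = (0.00, 0.00) ✓; EG at 71.30° ✓; |EG| = 20.80 ✓; ∠EGV = 47.10° ✓; |GV| = 12.20 ✓; ∠GVK = 63.30° ✓; |VK| = 19.50 ✓; ∠(VK, KW) = 90.00° ✓; |KW| = 21.30 ✓; ∠KWH = 72.50° ✓; |WH| = 36.30 ✗.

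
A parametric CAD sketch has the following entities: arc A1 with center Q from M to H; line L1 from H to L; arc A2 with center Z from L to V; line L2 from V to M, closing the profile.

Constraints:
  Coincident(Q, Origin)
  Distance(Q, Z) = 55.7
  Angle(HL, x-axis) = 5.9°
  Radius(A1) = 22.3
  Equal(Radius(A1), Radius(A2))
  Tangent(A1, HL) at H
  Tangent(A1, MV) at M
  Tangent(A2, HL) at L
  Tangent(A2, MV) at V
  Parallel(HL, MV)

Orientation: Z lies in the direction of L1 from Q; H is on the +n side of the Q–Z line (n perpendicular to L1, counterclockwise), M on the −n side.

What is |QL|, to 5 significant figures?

59.998

Tangency of A1 to both parallel lines with radius 22.3 puts H and M at Q ± 22.3·n: H = (-2.2923, 22.182), M = (2.2923, -22.182). Equal radii place L and V the same way about Z: L = Z + 22.3·n = (53.113, 27.907), V = Z − 22.3·n = (57.697, -16.456). Then |QL| = |L − Q| = 59.998.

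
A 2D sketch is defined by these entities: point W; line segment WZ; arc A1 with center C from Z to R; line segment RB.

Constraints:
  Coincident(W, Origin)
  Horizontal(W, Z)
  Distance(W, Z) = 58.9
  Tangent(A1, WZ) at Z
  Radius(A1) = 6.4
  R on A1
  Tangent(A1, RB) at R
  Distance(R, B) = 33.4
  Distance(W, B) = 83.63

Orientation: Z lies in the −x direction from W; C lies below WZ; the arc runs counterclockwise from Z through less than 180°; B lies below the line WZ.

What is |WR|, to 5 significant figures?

65.127

W is at the origin; W and Z share the same y with |WZ| = 58.9 and Z on the −x side, so Z = (-58.900, 0.0000). Since A1 is tangent to WZ there, CZ ⟂ WZ, so C = Z + (0, -6.4) = (-58.900, -6.4000). Since CR ⟂ RB (tangency), |CB| = √(6.4² + 33.4²) = 34.008 regardless of where R sits on A1. So B lies on both circle(W, 83.63) and circle(C, 34.008); the below-WZ intersection is B = (-75.427, -36.122). R is the foot of the tangent from B: R = (-64.979, -4.3980).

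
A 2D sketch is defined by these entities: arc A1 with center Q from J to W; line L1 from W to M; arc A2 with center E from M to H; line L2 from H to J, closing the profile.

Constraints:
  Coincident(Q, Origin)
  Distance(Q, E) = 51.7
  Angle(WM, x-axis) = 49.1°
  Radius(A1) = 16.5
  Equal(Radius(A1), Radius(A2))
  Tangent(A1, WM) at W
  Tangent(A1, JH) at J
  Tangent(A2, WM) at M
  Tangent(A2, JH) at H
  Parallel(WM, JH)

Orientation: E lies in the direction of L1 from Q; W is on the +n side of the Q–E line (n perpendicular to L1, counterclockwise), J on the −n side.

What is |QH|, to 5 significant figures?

54.269

The slot axis is L1's direction at 49.1°, so u = (cos 49.1°, sin 49.1°) = (0.65474, 0.75585) and n = (−sin 49.1°, cos 49.1°) = (-0.75585, 0.65474). Q is at the origin and E lies 51.7 along u from Q, so E = 51.7·u = (33.850, 39.078). Tangency of A1 to both parallel lines with radius 16.5 puts W and J at Q ± 16.5·n: W = (-12.472, 10.803), J = (12.472, -10.803). Equal radii place M and H the same way about E: M = E + 16.5·n = (21.379, 49.881), H = E − 16.5·n = (46.322, 28.274). Then |QH| = |H − Q| = 54.269.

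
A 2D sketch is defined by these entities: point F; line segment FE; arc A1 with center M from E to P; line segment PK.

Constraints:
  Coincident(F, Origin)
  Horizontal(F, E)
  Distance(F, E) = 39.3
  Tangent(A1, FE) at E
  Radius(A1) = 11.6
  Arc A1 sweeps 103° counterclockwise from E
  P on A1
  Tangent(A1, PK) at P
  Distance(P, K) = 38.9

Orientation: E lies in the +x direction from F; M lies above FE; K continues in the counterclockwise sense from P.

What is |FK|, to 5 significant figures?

66.838

F is at the origin; F and E share the same y with |FE| = 39.3 and E on the +x side, so E = (39.300, 0.0000). A1 meets FE tangentially, so ME is at right angles to FE, so M = E + (0, 11.6) = (39.300, 11.600). On A1, E sits at bearing -90° from M; a 103° counterclockwise sweep puts P at bearing 13°, so P = M + 11.6·(cos 13°, sin 13°) = (50.603, 14.209). A1 meets PK tangentially, so MP is at right angles to PK, so PK runs along (−sin 13°, cos 13°); with |PK| = 38.9, K = (41.852, 52.112). Then |FK| = |K − F| = 66.838.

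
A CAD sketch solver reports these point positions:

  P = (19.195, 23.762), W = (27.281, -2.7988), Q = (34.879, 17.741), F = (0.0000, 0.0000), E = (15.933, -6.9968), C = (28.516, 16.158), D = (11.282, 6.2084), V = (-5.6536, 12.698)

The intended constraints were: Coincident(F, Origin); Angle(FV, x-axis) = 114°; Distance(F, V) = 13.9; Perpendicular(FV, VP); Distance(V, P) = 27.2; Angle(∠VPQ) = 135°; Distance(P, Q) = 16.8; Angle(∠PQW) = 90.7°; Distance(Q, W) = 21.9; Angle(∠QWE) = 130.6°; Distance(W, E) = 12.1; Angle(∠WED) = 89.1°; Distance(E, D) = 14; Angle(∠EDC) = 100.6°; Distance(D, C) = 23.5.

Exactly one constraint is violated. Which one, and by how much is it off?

Distance(D, C) = 23.5 — off by 3.60.

F = (0.00, 0.00) ✓; FV at 114.0° ✓; |FV| = 13.90 ✓; ∠(FV, VP) = 90.00° ✓; |VP| = 27.20 ✓; ∠VPQ = 135.0° ✓; |PQ| = 16.80 ✓; ∠PQW = 90.70° ✓; |QW| = 21.90 ✓; ∠QWE = 130.6° ✓; |WE| = 12.10 ✓; ∠WED = 89.10° ✓; |ED| = 14.00 ✓; ∠EDC = 100.6° ✓; |DC| = 19.90 ✗.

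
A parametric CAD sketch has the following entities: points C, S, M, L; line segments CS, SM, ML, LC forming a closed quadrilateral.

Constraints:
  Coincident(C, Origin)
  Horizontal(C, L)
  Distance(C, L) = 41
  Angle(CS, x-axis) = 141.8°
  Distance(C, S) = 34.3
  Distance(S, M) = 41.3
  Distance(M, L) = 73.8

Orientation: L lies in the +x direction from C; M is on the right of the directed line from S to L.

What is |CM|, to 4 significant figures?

36.08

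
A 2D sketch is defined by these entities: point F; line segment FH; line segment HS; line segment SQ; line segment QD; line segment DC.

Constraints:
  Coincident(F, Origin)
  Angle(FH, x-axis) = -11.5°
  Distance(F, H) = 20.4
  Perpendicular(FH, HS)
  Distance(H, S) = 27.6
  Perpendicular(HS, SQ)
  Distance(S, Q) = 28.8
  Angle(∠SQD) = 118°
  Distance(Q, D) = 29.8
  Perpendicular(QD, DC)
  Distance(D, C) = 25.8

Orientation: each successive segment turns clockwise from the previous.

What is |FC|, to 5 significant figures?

10.831

F is at the origin; FH runs at -11.5° with length 20.4, so H = (19.990, -4.0671). The perpendicularity gives HS at right angles to FH, so HS runs at -101.50°; with |HS| = 27.6, S = (14.488, -31.113). The perpendicularity gives SQ at right angles to HS, so SQ runs at 168.50°; with |SQ| = 28.8, Q = (-13.734, -25.371). ∠SQD = 118.0° gives QD at 106.50° from the x-axis; with |QD| = 29.8, D = (-22.198, 3.2016). QD is perpendicular to DC, so DC runs at 16.500°; with |DC| = 25.8, C = (2.5400, 10.529). Then |FC| = |C − F| = 10.831.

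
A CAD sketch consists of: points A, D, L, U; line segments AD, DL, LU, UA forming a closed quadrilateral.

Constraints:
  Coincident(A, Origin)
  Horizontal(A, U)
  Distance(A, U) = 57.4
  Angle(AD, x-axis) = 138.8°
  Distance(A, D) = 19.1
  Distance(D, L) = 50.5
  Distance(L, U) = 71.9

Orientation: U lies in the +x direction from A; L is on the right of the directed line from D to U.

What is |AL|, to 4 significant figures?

37.16

Checks: |DL| = 50.50 ✓; |LU| = 71.90 ✓.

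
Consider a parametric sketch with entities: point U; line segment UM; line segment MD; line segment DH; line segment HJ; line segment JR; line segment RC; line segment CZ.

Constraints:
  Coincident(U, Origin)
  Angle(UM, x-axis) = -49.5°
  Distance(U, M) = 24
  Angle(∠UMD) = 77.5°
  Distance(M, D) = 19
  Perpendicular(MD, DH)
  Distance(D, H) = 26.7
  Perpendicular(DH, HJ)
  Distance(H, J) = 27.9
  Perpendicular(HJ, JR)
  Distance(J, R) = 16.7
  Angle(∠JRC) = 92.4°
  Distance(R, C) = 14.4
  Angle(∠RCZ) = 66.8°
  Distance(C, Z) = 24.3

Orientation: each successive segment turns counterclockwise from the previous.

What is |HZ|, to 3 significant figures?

22.8

U is at the origin; UM runs at -49.5° with length 24.0, so M = (15.6, -18.2). ∠UMD = 77.5° gives MD at 53.0° from the x-axis; with |MD| = 19.0, D = (27.0, -3.08). MD is perpendicular to DH, so DH runs at 143°; with |DH| = 26.7, H = (5.70, 13.0). DH is perpendicular to HJ, so HJ runs at -127°; with |HJ| = 27.9, J = (-11.1, -9.29). HJ ⟂ JR, so JR runs at -37.0°; with |JR| = 16.7, R = (2.24, -19.3). ∠JRC = 92.4° gives RC at 50.6° from the x-axis; with |RC| = 14.4, C = (11.4, -8.21). ∠RCZ = 66.8° gives CZ at 164° from the x-axis; with |CZ| = 24.3, Z = (-12.0, -1.43). Then |HZ| = |Z − H| = 22.8.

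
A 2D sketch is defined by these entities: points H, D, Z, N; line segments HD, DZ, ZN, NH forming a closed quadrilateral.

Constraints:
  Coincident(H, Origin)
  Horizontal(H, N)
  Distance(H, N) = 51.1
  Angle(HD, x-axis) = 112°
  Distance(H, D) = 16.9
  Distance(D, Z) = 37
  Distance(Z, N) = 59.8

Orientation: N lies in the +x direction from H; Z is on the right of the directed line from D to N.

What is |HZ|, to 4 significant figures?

21.83

Checks: |DZ| = 37.00 ✓; |ZN| = 59.80 ✓.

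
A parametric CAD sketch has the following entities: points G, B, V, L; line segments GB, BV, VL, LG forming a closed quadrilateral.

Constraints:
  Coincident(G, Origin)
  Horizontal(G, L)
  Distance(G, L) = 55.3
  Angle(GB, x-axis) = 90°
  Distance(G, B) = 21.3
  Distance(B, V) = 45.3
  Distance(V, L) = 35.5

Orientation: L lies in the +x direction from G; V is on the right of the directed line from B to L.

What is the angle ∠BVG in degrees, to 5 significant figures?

22.600°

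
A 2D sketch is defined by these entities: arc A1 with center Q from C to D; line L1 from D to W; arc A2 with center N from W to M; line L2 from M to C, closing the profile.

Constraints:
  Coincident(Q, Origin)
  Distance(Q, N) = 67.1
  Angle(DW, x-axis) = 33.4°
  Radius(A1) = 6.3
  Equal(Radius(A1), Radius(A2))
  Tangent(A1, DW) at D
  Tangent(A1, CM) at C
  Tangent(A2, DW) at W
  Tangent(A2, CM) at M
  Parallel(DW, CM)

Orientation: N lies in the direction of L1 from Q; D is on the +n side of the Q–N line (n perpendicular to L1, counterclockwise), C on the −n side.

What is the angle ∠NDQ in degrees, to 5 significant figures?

84.636°

The slot axis is L1's direction at 33.4°, so u = (cos 33.4°, sin 33.4°) = (0.83485, 0.55048) and n = (−sin 33.4°, cos 33.4°) = (-0.55048, 0.83485). Q is at the origin and N lies 67.1 along u from Q, so N = 67.1·u = (56.018, 36.937). Tangency of A1 to both parallel lines with radius 6.3 puts D and C at Q ± 6.3·n: D = (-3.4680, 5.2595), C = (3.4680, -5.2595). Then cos ∠NDQ = DN·DQ / (|DN||DQ|), giving 84.636°.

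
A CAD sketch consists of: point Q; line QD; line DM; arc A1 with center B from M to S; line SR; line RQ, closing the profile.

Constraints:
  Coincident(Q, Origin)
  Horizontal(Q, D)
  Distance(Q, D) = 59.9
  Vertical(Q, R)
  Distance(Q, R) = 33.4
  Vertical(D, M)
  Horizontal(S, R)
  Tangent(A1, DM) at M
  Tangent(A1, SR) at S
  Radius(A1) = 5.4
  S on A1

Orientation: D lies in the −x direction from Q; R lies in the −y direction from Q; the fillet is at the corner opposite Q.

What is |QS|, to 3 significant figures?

63.9

The virtual corner opposite Q is at (-59.9, -33.4). Since A1 is tangent to DM there, BM ⟂ DM and the tangent condition forces BS to be normal to SR, with radius 5.4, so the center B sits 5.4 in from both sides at B = (-54.5, -28.0). That places the tangent points at M = (-59.9, -28.0) on DM and S = (-54.5, -33.4) on SR. Then |QS| = |S − Q| = 63.9.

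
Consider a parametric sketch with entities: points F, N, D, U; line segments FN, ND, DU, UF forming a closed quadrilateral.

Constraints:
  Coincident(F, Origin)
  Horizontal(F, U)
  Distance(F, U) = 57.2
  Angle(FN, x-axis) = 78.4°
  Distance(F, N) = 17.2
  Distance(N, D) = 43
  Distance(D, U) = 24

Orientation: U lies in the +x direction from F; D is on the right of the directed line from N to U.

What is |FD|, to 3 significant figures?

37.7

Checks: |FU| = 57.20 ✓; |FN| = 17.20 ✓; |ND| = 43.00 ✓; |DU| = 24.00 ✓.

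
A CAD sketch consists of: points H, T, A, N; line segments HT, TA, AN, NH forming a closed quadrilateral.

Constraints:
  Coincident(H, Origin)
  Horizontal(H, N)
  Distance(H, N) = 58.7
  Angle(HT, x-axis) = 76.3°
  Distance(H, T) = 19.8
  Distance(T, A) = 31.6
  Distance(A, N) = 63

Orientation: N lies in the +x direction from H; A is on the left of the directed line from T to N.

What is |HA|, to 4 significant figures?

51.18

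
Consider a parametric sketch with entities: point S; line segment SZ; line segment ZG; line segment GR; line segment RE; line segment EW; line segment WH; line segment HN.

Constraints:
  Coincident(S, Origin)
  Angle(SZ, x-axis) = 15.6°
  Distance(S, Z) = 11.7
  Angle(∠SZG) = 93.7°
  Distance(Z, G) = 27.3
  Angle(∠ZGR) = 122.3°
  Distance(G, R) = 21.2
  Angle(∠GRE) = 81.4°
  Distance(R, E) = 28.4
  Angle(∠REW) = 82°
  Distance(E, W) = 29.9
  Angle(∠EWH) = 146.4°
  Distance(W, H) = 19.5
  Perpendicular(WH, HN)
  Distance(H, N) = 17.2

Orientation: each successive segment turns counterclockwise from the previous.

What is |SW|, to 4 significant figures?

12.32

S is at the origin; SZ runs at 15.6° with length 11.7, so Z = (11.27, 3.146). ∠SZG = 93.7° gives ZG at 101.9° from the x-axis; with |ZG| = 27.3, G = (5.640, 29.86). ∠ZGR = 122.3° gives GR at 159.6° from the x-axis; with |GR| = 21.2, R = (-14.23, 37.25). ∠GRE = 81.4° gives RE at -101.8° from the x-axis; with |RE| = 28.4, E = (-20.04, 9.450). ∠REW = 82.0° gives EW at -3.800° from the x-axis; with |EW| = 29.9, W = (9.796, 7.468). Then |SW| = |W − S| = 12.32.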